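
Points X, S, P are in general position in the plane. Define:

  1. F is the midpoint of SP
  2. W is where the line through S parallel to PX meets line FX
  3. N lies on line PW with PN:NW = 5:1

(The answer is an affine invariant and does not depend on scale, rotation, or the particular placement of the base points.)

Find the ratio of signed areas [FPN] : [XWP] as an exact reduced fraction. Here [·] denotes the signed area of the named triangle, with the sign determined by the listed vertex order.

[FPN]:[XWP] = -5/12

Choose coordinates X = (0, 0), S = (1, 0), P = (0, 1).
1. F is the midpoint of SP ⇒ F = (1/2, 1/2)
2. W is where the line through S parallel to PX meets line FX ⇒ W = (1, 1)
3. N lies on line PW with PN:NW = 5:1 ⇒ N = (5/6, 1)
2·[FPN] = -5/12, 2·[XWP] = 1
[FPN]:[XWP] = -5/12:1 = -5/12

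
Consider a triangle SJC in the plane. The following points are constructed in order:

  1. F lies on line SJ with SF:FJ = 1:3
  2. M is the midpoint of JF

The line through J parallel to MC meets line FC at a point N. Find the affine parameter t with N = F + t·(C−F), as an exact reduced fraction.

t = 2

Assign S = (0, 0), J = (1, 0), C = (0, 1) — the answer is frame-independent, so this choice is without loss of generality.
1. F lies on line SJ with SF:FJ = 1:3 ⇒ F = (1/4, 0)
2. M is the midpoint of JF ⇒ M = (5/8, 0)
through J parallel to MC: direction (-5/8, 1); meets FC at N = (-1/4, 2)
N = F + t·(C−F) with t = 2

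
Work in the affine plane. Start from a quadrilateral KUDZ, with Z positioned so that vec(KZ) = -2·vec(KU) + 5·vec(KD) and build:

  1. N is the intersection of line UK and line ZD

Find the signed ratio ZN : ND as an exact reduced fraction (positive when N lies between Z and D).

Set K = (0, 0), U = (1, 0), D = (0, 1), Z = (-2, 5); any affine frame gives the same invariant.
1. N is the intersection of line UK and line ZD ⇒ N = (1/2, 0)
N = Z + t·(D−Z) with t = 5/4, so ZN:ND = t:(1−t) = 5/4:-1/4

ZN:ND = -5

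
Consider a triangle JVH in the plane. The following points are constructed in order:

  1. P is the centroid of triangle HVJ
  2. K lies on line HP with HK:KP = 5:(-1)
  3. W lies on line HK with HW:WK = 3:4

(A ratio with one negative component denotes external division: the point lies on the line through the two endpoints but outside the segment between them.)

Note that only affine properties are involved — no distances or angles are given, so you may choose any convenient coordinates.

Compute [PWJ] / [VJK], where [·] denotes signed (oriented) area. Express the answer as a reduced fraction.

[PWJ]:[VJK] = -13/14

Set J = (0, 0), V = (1, 0), H = (0, 1); any affine frame gives the same invariant.
1. P is the centroid of triangle HVJ ⇒ P = (1/3, 1/3)
2. K lies on line HP with HK:KP = 5:(-1) ⇒ K = (5/12, 1/6)
3. W lies on line HK with HW:WK = 3:4 ⇒ W = (5/28, 9/14)
2·[PWJ] = 13/84, 2·[VJK] = -1/6
[PWJ]:[VJK] = 13/84:-1/6 = -13/14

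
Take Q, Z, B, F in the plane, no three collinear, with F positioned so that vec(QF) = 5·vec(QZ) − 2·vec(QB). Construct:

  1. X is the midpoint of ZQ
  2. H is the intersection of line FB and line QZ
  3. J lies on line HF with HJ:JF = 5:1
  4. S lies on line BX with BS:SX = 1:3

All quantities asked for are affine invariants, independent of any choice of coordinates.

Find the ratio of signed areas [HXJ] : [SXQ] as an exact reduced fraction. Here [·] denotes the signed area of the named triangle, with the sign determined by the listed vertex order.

[HXJ]:[SXQ] = -140/27

Work in coordinates with Q = (0, 0), Z = (1, 0), B = (0, 1), F = (5, -2).
1. X is the midpoint of ZQ ⇒ X = (1/2, 0)
2. H is the intersection of line FB and line QZ ⇒ H = (5/3, 0)
3. J lies on line HF with HJ:JF = 5:1 ⇒ J = (40/9, -5/3)
4. S lies on line BX with BS:SX = 1:3 ⇒ S = (1/8, 3/4)
2·[HXJ] = 35/18, 2·[SXQ] = -3/8
[HXJ]:[SXQ] = 35/18:-3/8 = -140/27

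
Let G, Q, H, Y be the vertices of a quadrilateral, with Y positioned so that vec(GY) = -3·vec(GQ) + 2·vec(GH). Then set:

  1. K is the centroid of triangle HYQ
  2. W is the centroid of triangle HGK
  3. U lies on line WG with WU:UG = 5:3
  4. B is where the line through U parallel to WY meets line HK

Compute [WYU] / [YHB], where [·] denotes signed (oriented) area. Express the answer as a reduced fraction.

Set G = (0, 0), Q = (1, 0), H = (0, 1), Y = (-3, 2); any affine frame gives the same invariant.
1. K is the centroid of triangle HYQ ⇒ K = (-2/3, 1)
2. W is the centroid of triangle HGK ⇒ W = (-2/9, 2/3)
3. U lies on line WG with WU:UG = 5:3 ⇒ U = (-1/12, 1/4)
4. B is where the line through U parallel to WY meets line HK ⇒ B = (-79/48, 1)
2·[WYU] = 35/36, 2·[YHB] = -79/48
[WYU]:[YHB] = 35/36:-79/48 = -140/237

[WYU]:[YHB] = -140/237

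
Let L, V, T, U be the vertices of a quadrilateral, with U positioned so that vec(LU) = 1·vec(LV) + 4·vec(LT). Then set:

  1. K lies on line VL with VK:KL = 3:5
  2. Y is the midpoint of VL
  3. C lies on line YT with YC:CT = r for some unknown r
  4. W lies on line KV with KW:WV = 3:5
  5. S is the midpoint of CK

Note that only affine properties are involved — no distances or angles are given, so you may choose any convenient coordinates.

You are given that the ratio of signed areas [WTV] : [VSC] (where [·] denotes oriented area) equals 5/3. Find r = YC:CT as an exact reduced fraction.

Choose coordinates L = (0, 0), V = (1, 0), T = (0, 1), U = (1, 4).
1. K lies on line VL with VK:KL = 3:5 ⇒ K = (5/8, 0)
2. Y is the midpoint of VL ⇒ Y = (1/2, 0)
3. With YC:CT = r, write λ = r/(r+1) so C = Y + λ·(T−Y); C is affine-linear in λ
4. W lies on line KV with KW:WV = 3:5 ⇒ W = (49/64, 0)
5. S is the midpoint of CK ⇒ S is an affine combination of earlier points and hence also affine-linear in λ
Every point depending on C is an affine combination of C and λ-independent points, so each such coordinate is linear in λ; the λ² term in each signed area is a multiple of (T−Y)×(T−Y) = 0, so 2·[WTV] and 2·[VSC] are each linear in λ. Evaluating at λ=0 and λ=1:
  2·[WTV] = -15/64,   2·[VSC] = -3/16·λ
So [WTV]:[VSC] = (-15/64) / (-3/16·λ). Setting this equal to 5/3:
  -15/64 = 5/3·(-3/16·λ)  ⇒  λ = 3/4
Then r = λ/(1−λ) = (3/4)/(1/4) = 3. Check: with r = 3, C = (1/8, 3/4) and [WTV]:[VSC] = 5/3 as required.

r = 3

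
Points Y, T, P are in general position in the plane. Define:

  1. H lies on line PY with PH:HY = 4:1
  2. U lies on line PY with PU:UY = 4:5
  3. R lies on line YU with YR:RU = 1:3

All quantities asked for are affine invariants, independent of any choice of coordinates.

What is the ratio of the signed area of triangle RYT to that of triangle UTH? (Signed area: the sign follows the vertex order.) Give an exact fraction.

Work in coordinates with Y = (0, 0), T = (1, 0), P = (0, 1).
1. H lies on line PY with PH:HY = 4:1 ⇒ H = (0, 1/5)
2. U lies on line PY with PU:UY = 4:5 ⇒ U = (0, 5/9)
3. R lies on line YU with YR:RU = 1:3 ⇒ R = (0, 5/36)
2·[RYT] = 5/36, 2·[UTH] = -16/45
[RYT]:[UTH] = 5/36:-16/45 = -25/64

[RYT]:[UTH] = -25/64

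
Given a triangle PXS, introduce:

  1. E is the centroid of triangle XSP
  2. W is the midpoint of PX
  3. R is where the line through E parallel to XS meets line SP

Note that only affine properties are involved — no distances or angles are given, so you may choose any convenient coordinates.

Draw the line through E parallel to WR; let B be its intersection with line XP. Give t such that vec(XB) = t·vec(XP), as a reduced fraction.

t = 5/12

Set P = (0, 0), X = (1, 0), S = (0, 1); any affine frame gives the same invariant.
1. E is the centroid of triangle XSP ⇒ E = (1/3, 1/3)
2. W is the midpoint of PX ⇒ W = (1/2, 0)
3. R is where the line through E parallel to XS meets line SP ⇒ R = (0, 2/3)
through E parallel to WR: direction (-1/2, 2/3); meets XP at B = (7/12, 0)
B = X + t·(P−X) with t = 5/12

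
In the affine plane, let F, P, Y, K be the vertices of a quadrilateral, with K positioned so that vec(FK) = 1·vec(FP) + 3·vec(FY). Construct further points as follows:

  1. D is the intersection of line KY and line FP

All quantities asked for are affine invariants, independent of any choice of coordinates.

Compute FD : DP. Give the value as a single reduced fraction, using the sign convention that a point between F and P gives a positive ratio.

FD:DP = -1/3

Assign F = (0, 0), P = (1, 0), Y = (0, 1), K = (1, 3) — the answer is frame-independent, so this choice is without loss of generality.
1. D is the intersection of line KY and line FP ⇒ D = (-1/2, 0)
D = F + t·(P−F) with t = -1/2, so FD:DP = t:(1−t) = -1/2:3/2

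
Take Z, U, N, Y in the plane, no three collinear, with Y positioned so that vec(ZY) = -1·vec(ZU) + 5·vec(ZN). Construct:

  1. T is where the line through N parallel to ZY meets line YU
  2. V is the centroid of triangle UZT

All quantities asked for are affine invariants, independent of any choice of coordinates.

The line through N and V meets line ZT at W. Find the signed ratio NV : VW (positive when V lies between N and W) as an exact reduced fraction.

Assign Z = (0, 0), U = (1, 0), N = (0, 1), Y = (-1, 5) — the answer is frame-independent, so this choice is without loss of generality.
1. T is where the line through N parallel to ZY meets line YU ⇒ T = (-3/5, 4)
2. V is the centroid of triangle UZT ⇒ V = (2/15, 4/3)
line NV meets ZT at W = (-6/55, 8/11)
V = N + t·(W−N) with t = -11/9, so NV:VW = -11/9:20/9

NV:VW = -11/20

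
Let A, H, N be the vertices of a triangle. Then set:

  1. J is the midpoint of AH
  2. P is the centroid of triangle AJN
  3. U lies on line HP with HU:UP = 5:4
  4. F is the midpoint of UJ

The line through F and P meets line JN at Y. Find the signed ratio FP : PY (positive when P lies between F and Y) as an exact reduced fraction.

Choose coordinates A = (0, 0), H = (1, 0), N = (0, 1).
1. J is the midpoint of AH ⇒ J = (1/2, 0)
2. P is the centroid of triangle AJN ⇒ P = (1/6, 1/3)
3. U lies on line HP with HU:UP = 5:4 ⇒ U = (29/54, 5/27)
4. F is the midpoint of UJ ⇒ F = (14/27, 5/54)
line FP meets JN at Y = (21/50, 4/25)
P = F + t·(Y−F) with t = 25/7, so FP:PY = 25/7:-18/7

FP:PY = -25/18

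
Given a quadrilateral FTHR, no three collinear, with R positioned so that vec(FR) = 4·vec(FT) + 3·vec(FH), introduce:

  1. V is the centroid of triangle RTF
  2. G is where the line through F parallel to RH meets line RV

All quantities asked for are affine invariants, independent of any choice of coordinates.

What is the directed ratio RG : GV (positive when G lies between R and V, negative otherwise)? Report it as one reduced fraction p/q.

Choose coordinates F = (0, 0), T = (1, 0), H = (0, 1), R = (4, 3).
1. V is the centroid of triangle RTF ⇒ V = (5/3, 1)
2. G is where the line through F parallel to RH meets line RV ⇒ G = (6/5, 3/5)
G = R + t·(V−R) with t = 6/5, so RG:GV = t:(1−t) = 6/5:-1/5

RG:GV = -6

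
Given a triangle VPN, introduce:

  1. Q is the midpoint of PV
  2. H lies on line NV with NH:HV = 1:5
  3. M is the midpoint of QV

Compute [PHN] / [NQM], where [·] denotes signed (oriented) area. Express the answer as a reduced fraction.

[PHN]:[NQM] = 2/3

Work in coordinates with V = (0, 0), P = (1, 0), N = (0, 1).
1. Q is the midpoint of PV ⇒ Q = (1/2, 0)
2. H lies on line NV with NH:HV = 1:5 ⇒ H = (0, 5/6)
3. M is the midpoint of QV ⇒ M = (1/4, 0)
2·[PHN] = -1/6, 2·[NQM] = -1/4
[PHN]:[NQM] = -1/6:-1/4 = 2/3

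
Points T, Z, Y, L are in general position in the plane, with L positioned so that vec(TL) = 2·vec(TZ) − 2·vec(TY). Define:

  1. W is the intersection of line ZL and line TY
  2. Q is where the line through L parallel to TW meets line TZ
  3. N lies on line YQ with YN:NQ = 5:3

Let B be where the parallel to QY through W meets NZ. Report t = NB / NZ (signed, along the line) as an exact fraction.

t = -2

Set T = (0, 0), Z = (1, 0), Y = (0, 1), L = (2, -2); any affine frame gives the same invariant.
1. W is the intersection of line ZL and line TY ⇒ W = (0, 2)
2. Q is where the line through L parallel to TW meets line TZ ⇒ Q = (2, 0)
3. N lies on line YQ with YN:NQ = 5:3 ⇒ N = (5/4, 3/8)
through W parallel to QY: direction (-2, 1); meets NZ at B = (7/4, 9/8)
B = N + t·(Z−N) with t = -2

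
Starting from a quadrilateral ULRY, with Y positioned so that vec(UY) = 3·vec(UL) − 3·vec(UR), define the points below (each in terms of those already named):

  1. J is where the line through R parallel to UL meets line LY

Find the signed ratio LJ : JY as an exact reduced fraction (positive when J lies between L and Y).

LJ:JY = -1/4

Work in coordinates with U = (0, 0), L = (1, 0), R = (0, 1), Y = (3, -3).
1. J is where the line through R parallel to UL meets line LY ⇒ J = (1/3, 1)
J = L + t·(Y−L) with t = -1/3, so LJ:JY = t:(1−t) = -1/3:4/3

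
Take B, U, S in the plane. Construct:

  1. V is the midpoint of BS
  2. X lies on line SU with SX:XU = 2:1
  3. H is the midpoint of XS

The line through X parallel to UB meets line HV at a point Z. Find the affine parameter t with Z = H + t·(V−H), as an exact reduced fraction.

t = 2

Set B = (0, 0), U = (1, 0), S = (0, 1); any affine frame gives the same invariant.
1. V is the midpoint of BS ⇒ V = (0, 1/2)
2. X lies on line SU with SX:XU = 2:1 ⇒ X = (2/3, 1/3)
3. H is the midpoint of XS ⇒ H = (1/3, 2/3)
through X parallel to UB: direction (-1, 0); meets HV at Z = (-1/3, 1/3)
Z = H + t·(V−H) with t = 2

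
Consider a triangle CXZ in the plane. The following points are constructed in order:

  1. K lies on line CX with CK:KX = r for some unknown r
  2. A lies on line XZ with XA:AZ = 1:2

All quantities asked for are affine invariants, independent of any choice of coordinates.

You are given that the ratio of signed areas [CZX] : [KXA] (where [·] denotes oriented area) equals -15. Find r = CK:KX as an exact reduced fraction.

r = 4

Set C = (0, 0), X = (1, 0), Z = (0, 1); any affine frame gives the same invariant.
1. With CK:KX = r, write λ = r/(r+1) so K = C + λ·(X−C); K is affine-linear in λ
2. A lies on line XZ with XA:AZ = 1:2 ⇒ A = (2/3, 1/3)
Every point depending on K is an affine combination of K and λ-independent points, so each such coordinate is linear in λ; the λ² term in each signed area is a multiple of (X−C)×(X−C) = 0, so 2·[CZX] and 2·[KXA] are each linear in λ. Evaluating at λ=0 and λ=1:
  2·[CZX] = -1,   2·[KXA] = -1/3·λ + 1/3
So [CZX]:[KXA] = (-1) / (-1/3·λ + 1/3). Setting this equal to -15:
  -1 = -15·(-1/3·λ + 1/3)  ⇒  λ = 4/5
Then r = λ/(1−λ) = (4/5)/(1/5) = 4. Check: with r = 4, K = (4/5, 0) and [CZX]:[KXA] = -15 as required.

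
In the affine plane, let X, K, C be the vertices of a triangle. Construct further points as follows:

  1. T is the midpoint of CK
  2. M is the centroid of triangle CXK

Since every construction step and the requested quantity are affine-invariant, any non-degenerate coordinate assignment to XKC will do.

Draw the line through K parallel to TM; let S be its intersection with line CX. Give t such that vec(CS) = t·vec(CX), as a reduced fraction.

t = 2

Choose coordinates X = (0, 0), K = (1, 0), C = (0, 1).
1. T is the midpoint of CK ⇒ T = (1/2, 1/2)
2. M is the centroid of triangle CXK ⇒ M = (1/3, 1/3)
through K parallel to TM: direction (-1/6, -1/6); meets CX at S = (0, -1)
S = C + t·(X−C) with t = 2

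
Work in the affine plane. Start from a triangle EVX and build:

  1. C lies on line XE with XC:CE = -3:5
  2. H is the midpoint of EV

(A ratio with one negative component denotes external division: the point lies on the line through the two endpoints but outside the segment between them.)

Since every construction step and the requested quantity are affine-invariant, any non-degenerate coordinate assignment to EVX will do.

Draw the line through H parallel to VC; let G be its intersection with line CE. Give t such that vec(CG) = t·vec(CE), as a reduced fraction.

t = 1/2

Choose coordinates E = (0, 0), V = (1, 0), X = (0, 1).
1. C lies on line XE with XC:CE = -3:5 ⇒ C = (0, 5/2)
2. H is the midpoint of EV ⇒ H = (1/2, 0)
through H parallel to VC: direction (-1, 5/2); meets CE at G = (0, 5/4)
G = C + t·(E−C) with t = 1/2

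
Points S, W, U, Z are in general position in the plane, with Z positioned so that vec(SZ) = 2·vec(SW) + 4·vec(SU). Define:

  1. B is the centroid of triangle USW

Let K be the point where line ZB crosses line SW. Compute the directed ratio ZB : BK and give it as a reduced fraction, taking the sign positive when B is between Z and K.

ZB:BK = 11

Work in coordinates with S = (0, 0), W = (1, 0), U = (0, 1), Z = (2, 4).
1. B is the centroid of triangle USW ⇒ B = (1/3, 1/3)
line ZB meets SW at K = (2/11, 0)
B = Z + t·(K−Z) with t = 11/12, so ZB:BK = 11/12:1/12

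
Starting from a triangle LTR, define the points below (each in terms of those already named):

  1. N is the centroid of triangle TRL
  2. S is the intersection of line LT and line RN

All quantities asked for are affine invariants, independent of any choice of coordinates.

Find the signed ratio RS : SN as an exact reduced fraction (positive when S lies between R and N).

RS:SN = -3

Choose coordinates L = (0, 0), T = (1, 0), R = (0, 1).
1. N is the centroid of triangle TRL ⇒ N = (1/3, 1/3)
2. S is the intersection of line LT and line RN ⇒ S = (1/2, 0)
S = R + t·(N−R) with t = 3/2, so RS:SN = t:(1−t) = 3/2:-1/2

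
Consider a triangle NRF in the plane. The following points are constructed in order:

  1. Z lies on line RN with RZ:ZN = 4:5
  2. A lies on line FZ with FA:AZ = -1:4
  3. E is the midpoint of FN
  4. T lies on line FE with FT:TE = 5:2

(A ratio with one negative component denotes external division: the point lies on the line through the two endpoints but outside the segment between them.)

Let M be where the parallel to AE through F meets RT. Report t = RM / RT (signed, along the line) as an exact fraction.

Set N = (0, 0), R = (1, 0), F = (0, 1); any affine frame gives the same invariant.
1. Z lies on line RN with RZ:ZN = 4:5 ⇒ Z = (5/9, 0)
2. A lies on line FZ with FA:AZ = -1:4 ⇒ A = (-5/27, 4/3)
3. E is the midpoint of FN ⇒ E = (0, 1/2)
4. T lies on line FE with FT:TE = 5:2 ⇒ T = (0, 9/14)
through F parallel to AE: direction (5/27, -5/6); meets RT at M = (5/54, 7/12)
M = R + t·(T−R) with t = 49/54

t = 49/54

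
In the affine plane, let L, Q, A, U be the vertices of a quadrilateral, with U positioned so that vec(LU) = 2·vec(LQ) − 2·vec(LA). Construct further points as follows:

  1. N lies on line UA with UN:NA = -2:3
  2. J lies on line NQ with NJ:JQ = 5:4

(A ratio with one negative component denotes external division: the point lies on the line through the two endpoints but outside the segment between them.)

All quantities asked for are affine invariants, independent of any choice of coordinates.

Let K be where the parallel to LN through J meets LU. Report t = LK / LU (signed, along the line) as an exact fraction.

Assign L = (0, 0), Q = (1, 0), A = (0, 1), U = (2, -2) — the answer is frame-independent, so this choice is without loss of generality.
1. N lies on line UA with UN:NA = -2:3 ⇒ N = (6, -8)
2. J lies on line NQ with NJ:JQ = 5:4 ⇒ J = (29/9, -32/9)
through J parallel to LN: direction (6, -8); meets LU at K = (20/9, -20/9)
K = L + t·(U−L) with t = 10/9

t = 10/9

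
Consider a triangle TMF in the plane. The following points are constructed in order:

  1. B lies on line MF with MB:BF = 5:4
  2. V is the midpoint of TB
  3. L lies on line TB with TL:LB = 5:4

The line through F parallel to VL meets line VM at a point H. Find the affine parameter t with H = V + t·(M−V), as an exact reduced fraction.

t = -4/5

Choose coordinates T = (0, 0), M = (1, 0), F = (0, 1).
1. B lies on line MF with MB:BF = 5:4 ⇒ B = (4/9, 5/9)
2. V is the midpoint of TB ⇒ V = (2/9, 5/18)
3. L lies on line TB with TL:LB = 5:4 ⇒ L = (20/81, 25/81)
through F parallel to VL: direction (2/81, 5/162); meets VM at H = (-2/5, 1/2)
H = V + t·(M−V) with t = -4/5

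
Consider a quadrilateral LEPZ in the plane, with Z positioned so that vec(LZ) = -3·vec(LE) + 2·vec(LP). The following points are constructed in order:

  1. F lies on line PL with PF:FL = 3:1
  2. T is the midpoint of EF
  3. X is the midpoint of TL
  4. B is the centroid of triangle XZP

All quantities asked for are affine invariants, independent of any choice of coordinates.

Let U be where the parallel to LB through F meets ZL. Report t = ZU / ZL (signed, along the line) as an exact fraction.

t = 70/59

Work in coordinates with L = (0, 0), E = (1, 0), P = (0, 1), Z = (-3, 2).
1. F lies on line PL with PF:FL = 3:1 ⇒ F = (0, 1/4)
2. T is the midpoint of EF ⇒ T = (1/2, 1/8)
3. X is the midpoint of TL ⇒ X = (1/4, 1/16)
4. B is the centroid of triangle XZP ⇒ B = (-11/12, 49/48)
through F parallel to LB: direction (-11/12, 49/48); meets ZL at U = (33/59, -22/59)
U = Z + t·(L−Z) with t = 70/59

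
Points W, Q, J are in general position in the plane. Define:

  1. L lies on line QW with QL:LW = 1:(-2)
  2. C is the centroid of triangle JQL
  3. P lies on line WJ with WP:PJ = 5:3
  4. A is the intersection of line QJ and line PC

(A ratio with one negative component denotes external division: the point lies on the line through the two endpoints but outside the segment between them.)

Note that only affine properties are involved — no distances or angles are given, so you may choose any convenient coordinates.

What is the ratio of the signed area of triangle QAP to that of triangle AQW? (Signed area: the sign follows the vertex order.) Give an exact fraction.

[QAP]:[AQW] = -3/8

Set W = (0, 0), Q = (1, 0), J = (0, 1); any affine frame gives the same invariant.
1. L lies on line QW with QL:LW = 1:(-2) ⇒ L = (2, 0)
2. C is the centroid of triangle JQL ⇒ C = (1, 1/3)
3. P lies on line WJ with WP:PJ = 5:3 ⇒ P = (0, 5/8)
4. A is the intersection of line QJ and line PC ⇒ A = (9/17, 8/17)
2·[QAP] = 3/17, 2·[AQW] = -8/17
[QAP]:[AQW] = 3/17:-8/17 = -3/8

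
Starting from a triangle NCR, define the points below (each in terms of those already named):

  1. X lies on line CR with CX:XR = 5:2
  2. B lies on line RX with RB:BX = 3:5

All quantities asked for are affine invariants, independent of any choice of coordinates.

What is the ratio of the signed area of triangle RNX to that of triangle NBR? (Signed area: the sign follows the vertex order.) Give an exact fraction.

[RNX]:[NBR] = 8/3

Choose coordinates N = (0, 0), C = (1, 0), R = (0, 1).
1. X lies on line CR with CX:XR = 5:2 ⇒ X = (2/7, 5/7)
2. B lies on line RX with RB:BX = 3:5 ⇒ B = (3/28, 25/28)
2·[RNX] = 2/7, 2·[NBR] = 3/28
[RNX]:[NBR] = 2/7:3/28 = 8/3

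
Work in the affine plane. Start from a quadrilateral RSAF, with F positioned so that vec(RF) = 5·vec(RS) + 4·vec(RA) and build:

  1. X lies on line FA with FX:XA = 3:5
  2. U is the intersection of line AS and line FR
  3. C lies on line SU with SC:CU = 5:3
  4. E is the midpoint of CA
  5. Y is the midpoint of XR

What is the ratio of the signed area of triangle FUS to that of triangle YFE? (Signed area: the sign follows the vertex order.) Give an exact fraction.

[FUS]:[YFE] = 32/3

Work in coordinates with R = (0, 0), S = (1, 0), A = (0, 1), F = (5, 4).
1. X lies on line FA with FX:XA = 3:5 ⇒ X = (25/8, 23/8)
2. U is the intersection of line AS and line FR ⇒ U = (5/9, 4/9)
3. C lies on line SU with SC:CU = 5:3 ⇒ C = (13/18, 5/18)
4. E is the midpoint of CA ⇒ E = (13/36, 23/36)
5. Y is the midpoint of XR ⇒ Y = (25/16, 23/16)
2·[FUS] = 32/9, 2·[YFE] = 1/3
[FUS]:[YFE] = 32/9:1/3 = 32/3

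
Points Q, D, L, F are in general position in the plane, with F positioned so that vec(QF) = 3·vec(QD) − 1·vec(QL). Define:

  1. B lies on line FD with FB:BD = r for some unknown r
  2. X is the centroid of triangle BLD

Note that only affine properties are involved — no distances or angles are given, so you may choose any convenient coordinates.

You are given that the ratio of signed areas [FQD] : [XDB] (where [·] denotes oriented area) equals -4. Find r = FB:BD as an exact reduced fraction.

r = 1/3

Work in coordinates with Q = (0, 0), D = (1, 0), L = (0, 1), F = (3, -1).
1. With FB:BD = r, write λ = r/(r+1) so B = F + λ·(D−F); B is affine-linear in λ
2. X is the centroid of triangle BLD ⇒ X is an affine combination of earlier points and hence also affine-linear in λ
Every point depending on B is an affine combination of B and λ-independent points, so each such coordinate is linear in λ; the λ² term in each signed area is a multiple of (D−F)×(D−F) = 0, so 2·[FQD] and 2·[XDB] are each linear in λ. Evaluating at λ=0 and λ=1:
  2·[FQD] = -1,   2·[XDB] = -1/3·λ + 1/3
So [FQD]:[XDB] = (-1) / (-1/3·λ + 1/3). Setting this equal to -4:
  -1 = -4·(-1/3·λ + 1/3)  ⇒  λ = 1/4
Then r = λ/(1−λ) = (1/4)/(3/4) = 1/3. Check: with r = 1/3, B = (5/2, -3/4) and [FQD]:[XDB] = -4 as required.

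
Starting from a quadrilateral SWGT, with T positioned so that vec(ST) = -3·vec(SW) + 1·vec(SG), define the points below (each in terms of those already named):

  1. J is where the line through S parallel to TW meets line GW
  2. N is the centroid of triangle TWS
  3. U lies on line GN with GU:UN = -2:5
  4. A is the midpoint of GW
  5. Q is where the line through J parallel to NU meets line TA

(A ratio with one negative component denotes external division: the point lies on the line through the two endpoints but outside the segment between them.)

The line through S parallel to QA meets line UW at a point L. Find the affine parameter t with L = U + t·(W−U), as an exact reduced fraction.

t = 95/86

Choose coordinates S = (0, 0), W = (1, 0), G = (0, 1), T = (-3, 1).
1. J is where the line through S parallel to TW meets line GW ⇒ J = (4/3, -1/3)
2. N is the centroid of triangle TWS ⇒ N = (-2/3, 1/3)
3. U lies on line GN with GU:UN = -2:5 ⇒ U = (4/9, 13/9)
4. A is the midpoint of GW ⇒ A = (1/2, 1/2)
5. Q is where the line through J parallel to NU meets line TA ⇒ Q = (47/24, 7/24)
through S parallel to QA: direction (-35/24, 5/24); meets UW at L = (91/86, -13/86)
L = U + t·(W−U) with t = 95/86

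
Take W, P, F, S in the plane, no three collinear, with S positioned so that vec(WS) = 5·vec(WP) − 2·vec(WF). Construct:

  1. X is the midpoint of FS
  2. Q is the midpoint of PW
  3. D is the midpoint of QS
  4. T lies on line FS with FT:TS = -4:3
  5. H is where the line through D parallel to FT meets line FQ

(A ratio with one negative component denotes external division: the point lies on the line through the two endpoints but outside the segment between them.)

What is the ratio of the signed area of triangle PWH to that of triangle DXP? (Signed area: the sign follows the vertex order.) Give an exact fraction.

Assign W = (0, 0), P = (1, 0), F = (0, 1), S = (5, -2) — the answer is frame-independent, so this choice is without loss of generality.
1. X is the midpoint of FS ⇒ X = (5/2, -1/2)
2. Q is the midpoint of PW ⇒ Q = (1/2, 0)
3. D is the midpoint of QS ⇒ D = (11/4, -1)
4. T lies on line FS with FT:TS = -4:3 ⇒ T = (20, -11)
5. H is where the line through D parallel to FT meets line FQ ⇒ H = (1/4, 1/2)
2·[PWH] = -1/2, 2·[DXP] = 5/8
[PWH]:[DXP] = -1/2:5/8 = -4/5

[PWH]:[DXP] = -4/5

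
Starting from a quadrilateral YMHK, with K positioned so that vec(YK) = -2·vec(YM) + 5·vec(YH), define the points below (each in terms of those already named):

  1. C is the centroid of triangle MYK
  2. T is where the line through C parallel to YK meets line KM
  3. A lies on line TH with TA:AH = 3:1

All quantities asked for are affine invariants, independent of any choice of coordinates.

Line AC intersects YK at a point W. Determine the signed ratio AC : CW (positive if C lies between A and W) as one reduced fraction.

Set Y = (0, 0), M = (1, 0), H = (0, 1), K = (-2, 5); any affine frame gives the same invariant.
1. C is the centroid of triangle MYK ⇒ C = (-1/3, 5/3)
2. T is where the line through C parallel to YK meets line KM ⇒ T = (-1, 10/3)
3. A lies on line TH with TA:AH = 3:1 ⇒ A = (-1/4, 19/12)
line AC meets YK at W = (-8/9, 20/9)
C = A + t·(W−A) with t = 3/23, so AC:CW = 3/23:20/23

AC:CW = 3/20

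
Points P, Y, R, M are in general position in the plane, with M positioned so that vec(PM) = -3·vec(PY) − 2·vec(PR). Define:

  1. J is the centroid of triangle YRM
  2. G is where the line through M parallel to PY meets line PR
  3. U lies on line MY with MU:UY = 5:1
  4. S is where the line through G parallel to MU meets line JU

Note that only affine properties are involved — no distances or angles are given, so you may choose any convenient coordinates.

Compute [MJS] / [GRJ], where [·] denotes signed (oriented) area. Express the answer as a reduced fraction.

[MJS]:[GRJ] = -10/3

Set P = (0, 0), Y = (1, 0), R = (0, 1), M = (-3, -2); any affine frame gives the same invariant.
1. J is the centroid of triangle YRM ⇒ J = (-2/3, -1/3)
2. G is where the line through M parallel to PY meets line PR ⇒ G = (0, -2)
3. U lies on line MY with MU:UY = 5:1 ⇒ U = (1/3, -1/3)
4. S is where the line through G parallel to MU meets line JU ⇒ S = (10/3, -1/3)
2·[MJS] = -20/3, 2·[GRJ] = 2
[MJS]:[GRJ] = -20/3:2 = -10/3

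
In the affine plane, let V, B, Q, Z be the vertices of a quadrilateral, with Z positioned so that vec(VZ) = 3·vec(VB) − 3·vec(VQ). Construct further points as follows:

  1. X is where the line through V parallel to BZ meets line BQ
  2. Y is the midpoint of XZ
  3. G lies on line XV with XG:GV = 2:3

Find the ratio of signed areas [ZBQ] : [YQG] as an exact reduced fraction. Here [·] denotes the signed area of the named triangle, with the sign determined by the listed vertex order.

[ZBQ]:[YQG] = 5/4

Work in coordinates with V = (0, 0), B = (1, 0), Q = (0, 1), Z = (3, -3).
1. X is where the line through V parallel to BZ meets line BQ ⇒ X = (-2, 3)
2. Y is the midpoint of XZ ⇒ Y = (1/2, 0)
3. G lies on line XV with XG:GV = 2:3 ⇒ G = (-6/5, 9/5)
2·[ZBQ] = 1, 2·[YQG] = 4/5
[ZBQ]:[YQG] = 1:4/5 = 5/4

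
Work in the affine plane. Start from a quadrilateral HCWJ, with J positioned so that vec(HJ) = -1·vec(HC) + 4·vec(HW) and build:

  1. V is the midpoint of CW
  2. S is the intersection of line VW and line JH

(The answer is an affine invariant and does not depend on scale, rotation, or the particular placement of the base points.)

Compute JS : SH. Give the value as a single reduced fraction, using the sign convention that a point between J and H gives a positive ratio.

Set H = (0, 0), C = (1, 0), W = (0, 1), J = (-1, 4); any affine frame gives the same invariant.
1. V is the midpoint of CW ⇒ V = (1/2, 1/2)
2. S is the intersection of line VW and line JH ⇒ S = (-1/3, 4/3)
S = J + t·(H−J) with t = 2/3, so JS:SH = t:(1−t) = 2/3:1/3

JS:SH = 2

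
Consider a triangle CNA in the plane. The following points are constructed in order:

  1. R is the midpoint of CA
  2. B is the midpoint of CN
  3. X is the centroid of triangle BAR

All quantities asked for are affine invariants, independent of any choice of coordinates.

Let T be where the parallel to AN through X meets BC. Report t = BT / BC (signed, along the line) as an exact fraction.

Set C = (0, 0), N = (1, 0), A = (0, 1); any affine frame gives the same invariant.
1. R is the midpoint of CA ⇒ R = (0, 1/2)
2. B is the midpoint of CN ⇒ B = (1/2, 0)
3. X is the centroid of triangle BAR ⇒ X = (1/6, 1/2)
through X parallel to AN: direction (1, -1); meets BC at T = (2/3, 0)
T = B + t·(C−B) with t = -1/3

t = -1/3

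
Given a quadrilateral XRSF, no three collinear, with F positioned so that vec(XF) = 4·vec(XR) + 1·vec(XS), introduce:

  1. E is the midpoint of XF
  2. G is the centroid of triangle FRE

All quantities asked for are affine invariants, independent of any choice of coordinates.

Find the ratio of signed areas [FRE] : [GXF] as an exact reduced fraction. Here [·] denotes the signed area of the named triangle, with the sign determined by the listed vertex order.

[FRE]:[GXF] = 3/2

Set X = (0, 0), R = (1, 0), S = (0, 1), F = (4, 1); any affine frame gives the same invariant.
1. E is the midpoint of XF ⇒ E = (2, 1/2)
2. G is the centroid of triangle FRE ⇒ G = (7/3, 1/2)
2·[FRE] = -1/2, 2·[GXF] = -1/3
[FRE]:[GXF] = -1/2:-1/3 = 3/2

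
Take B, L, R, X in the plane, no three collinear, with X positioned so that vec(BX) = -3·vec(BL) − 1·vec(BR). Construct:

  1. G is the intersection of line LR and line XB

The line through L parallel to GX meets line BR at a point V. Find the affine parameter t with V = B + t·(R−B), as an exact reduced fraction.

Set B = (0, 0), L = (1, 0), R = (0, 1), X = (-3, -1); any affine frame gives the same invariant.
1. G is the intersection of line LR and line XB ⇒ G = (3/4, 1/4)
through L parallel to GX: direction (-15/4, -5/4); meets BR at V = (0, -1/3)
V = B + t·(R−B) with t = -1/3

t = -1/3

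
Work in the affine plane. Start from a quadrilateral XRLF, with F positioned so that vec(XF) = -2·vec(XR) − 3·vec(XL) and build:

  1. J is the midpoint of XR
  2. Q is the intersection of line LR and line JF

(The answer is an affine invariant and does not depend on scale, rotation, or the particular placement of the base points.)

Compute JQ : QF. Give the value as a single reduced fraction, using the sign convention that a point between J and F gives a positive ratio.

JQ:QF = -1/12

Assign X = (0, 0), R = (1, 0), L = (0, 1), F = (-2, -3) — the answer is frame-independent, so this choice is without loss of generality.
1. J is the midpoint of XR ⇒ J = (1/2, 0)
2. Q is the intersection of line LR and line JF ⇒ Q = (8/11, 3/11)
Q = J + t·(F−J) with t = -1/11, so JQ:QF = t:(1−t) = -1/11:12/11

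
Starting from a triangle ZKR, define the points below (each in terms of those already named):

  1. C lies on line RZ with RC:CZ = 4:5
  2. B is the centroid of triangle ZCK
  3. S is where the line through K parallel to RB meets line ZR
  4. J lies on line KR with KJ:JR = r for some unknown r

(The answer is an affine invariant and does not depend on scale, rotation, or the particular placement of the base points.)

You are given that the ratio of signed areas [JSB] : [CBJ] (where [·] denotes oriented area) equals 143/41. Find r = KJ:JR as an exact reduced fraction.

r = 4/5

Assign Z = (0, 0), K = (1, 0), R = (0, 1) — the answer is frame-independent, so this choice is without loss of generality.
1. C lies on line RZ with RC:CZ = 4:5 ⇒ C = (0, 5/9)
2. B is the centroid of triangle ZCK ⇒ B = (1/3, 5/27)
3. S is where the line through K parallel to RB meets line ZR ⇒ S = (0, 22/9)
4. With KJ:JR = r, write λ = r/(r+1) so J = K + λ·(R−K); J is affine-linear in λ
Every point depending on J is an affine combination of J and λ-independent points, so each such coordinate is linear in λ; the λ² term in each signed area is a multiple of (R−K)×(R−K) = 0, so 2·[JSB] and 2·[CBJ] are each linear in λ. Evaluating at λ=0 and λ=1:
  2·[JSB] = -52/27·λ + 13/9,   2·[CBJ] = -1/27·λ + 5/27
So [JSB]:[CBJ] = (-52/27·λ + 13/9) / (-1/27·λ + 5/27). Setting this equal to 143/41:
  -52/27·λ + 13/9 = 143/41·(-1/27·λ + 5/27)  ⇒  λ = 4/9
Then r = λ/(1−λ) = (4/9)/(5/9) = 4/5. Check: with r = 4/5, J = (5/9, 4/9) and [JSB]:[CBJ] = 143/41 as required.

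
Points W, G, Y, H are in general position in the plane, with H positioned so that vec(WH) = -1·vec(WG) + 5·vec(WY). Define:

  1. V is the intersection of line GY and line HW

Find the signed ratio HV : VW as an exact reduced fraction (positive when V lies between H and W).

HV:VW = 3

Work in coordinates with W = (0, 0), G = (1, 0), Y = (0, 1), H = (-1, 5).
1. V is the intersection of line GY and line HW ⇒ V = (-1/4, 5/4)
V = H + t·(W−H) with t = 3/4, so HV:VW = t:(1−t) = 3/4:1/4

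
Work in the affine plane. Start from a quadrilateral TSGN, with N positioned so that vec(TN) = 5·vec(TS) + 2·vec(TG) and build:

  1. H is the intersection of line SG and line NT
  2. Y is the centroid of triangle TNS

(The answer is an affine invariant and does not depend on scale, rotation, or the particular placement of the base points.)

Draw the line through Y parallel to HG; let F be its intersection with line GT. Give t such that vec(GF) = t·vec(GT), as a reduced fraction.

Work in coordinates with T = (0, 0), S = (1, 0), G = (0, 1), N = (5, 2).
1. H is the intersection of line SG and line NT ⇒ H = (5/7, 2/7)
2. Y is the centroid of triangle TNS ⇒ Y = (2, 2/3)
through Y parallel to HG: direction (-5/7, 5/7); meets GT at F = (0, 8/3)
F = G + t·(T−G) with t = -5/3

t = -5/3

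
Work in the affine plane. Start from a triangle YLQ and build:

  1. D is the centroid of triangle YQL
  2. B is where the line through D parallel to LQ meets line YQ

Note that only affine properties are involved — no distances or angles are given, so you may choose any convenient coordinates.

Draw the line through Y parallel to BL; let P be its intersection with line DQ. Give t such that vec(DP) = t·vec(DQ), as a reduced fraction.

t = -5/4

Choose coordinates Y = (0, 0), L = (1, 0), Q = (0, 1).
1. D is the centroid of triangle YQL ⇒ D = (1/3, 1/3)
2. B is where the line through D parallel to LQ meets line YQ ⇒ B = (0, 2/3)
through Y parallel to BL: direction (1, -2/3); meets DQ at P = (3/4, -1/2)
P = D + t·(Q−D) with t = -5/4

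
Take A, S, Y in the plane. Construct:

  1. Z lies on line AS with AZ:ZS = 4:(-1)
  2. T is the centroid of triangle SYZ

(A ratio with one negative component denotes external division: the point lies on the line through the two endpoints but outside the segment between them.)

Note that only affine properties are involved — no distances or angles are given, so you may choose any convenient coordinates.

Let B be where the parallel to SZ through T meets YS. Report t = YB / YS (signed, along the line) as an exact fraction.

Choose coordinates A = (0, 0), S = (1, 0), Y = (0, 1).
1. Z lies on line AS with AZ:ZS = 4:(-1) ⇒ Z = (4/3, 0)
2. T is the centroid of triangle SYZ ⇒ T = (7/9, 1/3)
through T parallel to SZ: direction (1/3, 0); meets YS at B = (2/3, 1/3)
B = Y + t·(S−Y) with t = 2/3

t = 2/3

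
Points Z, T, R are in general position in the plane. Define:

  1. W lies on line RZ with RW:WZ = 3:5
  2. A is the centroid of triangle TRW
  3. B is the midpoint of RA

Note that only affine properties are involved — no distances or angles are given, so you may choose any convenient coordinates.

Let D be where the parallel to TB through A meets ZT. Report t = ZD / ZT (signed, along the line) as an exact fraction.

Choose coordinates Z = (0, 0), T = (1, 0), R = (0, 1).
1. W lies on line RZ with RW:WZ = 3:5 ⇒ W = (0, 5/8)
2. A is the centroid of triangle TRW ⇒ A = (1/3, 13/24)
3. B is the midpoint of RA ⇒ B = (1/6, 37/48)
through A parallel to TB: direction (-5/6, 37/48); meets ZT at D = (34/37, 0)
D = Z + t·(T−Z) with t = 34/37

t = 34/37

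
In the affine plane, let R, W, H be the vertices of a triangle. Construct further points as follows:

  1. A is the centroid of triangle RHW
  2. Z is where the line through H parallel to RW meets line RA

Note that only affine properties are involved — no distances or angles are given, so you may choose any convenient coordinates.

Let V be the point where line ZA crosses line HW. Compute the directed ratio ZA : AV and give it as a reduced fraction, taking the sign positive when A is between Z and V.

Set R = (0, 0), W = (1, 0), H = (0, 1); any affine frame gives the same invariant.
1. A is the centroid of triangle RHW ⇒ A = (1/3, 1/3)
2. Z is where the line through H parallel to RW meets line RA ⇒ Z = (1, 1)
line ZA meets HW at V = (1/2, 1/2)
A = Z + t·(V−Z) with t = 4/3, so ZA:AV = 4/3:-1/3

ZA:AV = -4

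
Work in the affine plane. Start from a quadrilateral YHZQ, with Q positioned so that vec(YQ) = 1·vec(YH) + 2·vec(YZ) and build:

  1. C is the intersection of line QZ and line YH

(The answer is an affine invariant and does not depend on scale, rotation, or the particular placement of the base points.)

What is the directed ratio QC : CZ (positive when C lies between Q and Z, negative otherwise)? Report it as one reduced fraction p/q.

Work in coordinates with Y = (0, 0), H = (1, 0), Z = (0, 1), Q = (1, 2).
1. C is the intersection of line QZ and line YH ⇒ C = (-1, 0)
C = Q + t·(Z−Q) with t = 2, so QC:CZ = t:(1−t) = 2:-1

QC:CZ = -2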